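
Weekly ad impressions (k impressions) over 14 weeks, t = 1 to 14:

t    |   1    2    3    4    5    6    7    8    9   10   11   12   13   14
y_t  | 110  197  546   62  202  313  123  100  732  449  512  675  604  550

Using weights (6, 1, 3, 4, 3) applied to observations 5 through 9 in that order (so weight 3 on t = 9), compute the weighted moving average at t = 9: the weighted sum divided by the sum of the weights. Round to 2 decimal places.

Weighted sum: 6·202 + 1·313 + 3·123 + 4·100 + 3·732 = 1212 + 313 + 369 + 400 + 2196 = 4490
Weight total: 6 + 1 + 3 + 4 + 3 = 17
WMA = 4490 / 17 = 264.12

264.12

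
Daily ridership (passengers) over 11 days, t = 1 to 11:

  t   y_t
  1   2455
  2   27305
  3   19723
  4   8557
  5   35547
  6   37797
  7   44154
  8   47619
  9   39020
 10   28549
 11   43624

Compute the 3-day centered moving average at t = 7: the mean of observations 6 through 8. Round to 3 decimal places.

Sum of periods 6–8: 37797 + 44154 + 47619 = 129570
Divide by 3: 129570 / 3 = 43190.000

43190.000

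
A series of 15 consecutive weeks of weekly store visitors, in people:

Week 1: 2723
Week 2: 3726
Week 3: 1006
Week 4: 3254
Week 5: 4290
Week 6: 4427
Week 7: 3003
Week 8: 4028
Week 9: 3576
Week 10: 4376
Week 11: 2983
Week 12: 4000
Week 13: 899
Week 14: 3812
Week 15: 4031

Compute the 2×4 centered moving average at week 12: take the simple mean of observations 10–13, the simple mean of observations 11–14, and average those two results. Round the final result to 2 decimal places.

Sum over 10–13: 4376 + 2983 + 4000 + 899 = 12258
Sum over 11–14: 2983 + 4000 + 899 + 3812 = 11694
CMA at t=12 = (12258 + 11694) / (2·4) = 23952 / 8 = 2994.00

2994.00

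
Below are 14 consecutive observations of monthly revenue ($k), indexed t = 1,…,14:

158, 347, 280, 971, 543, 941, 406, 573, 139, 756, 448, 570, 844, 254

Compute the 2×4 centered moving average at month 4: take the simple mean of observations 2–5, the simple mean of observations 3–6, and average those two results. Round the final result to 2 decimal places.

609.50

Sum over 2–5: 347 + 280 + 971 + 543 = 2141
Sum over 3–6: 280 + 971 + 543 + 941 = 2735
CMA at t=4 = (2141 + 2735) / (2·4) = 4876 / 8 = 609.50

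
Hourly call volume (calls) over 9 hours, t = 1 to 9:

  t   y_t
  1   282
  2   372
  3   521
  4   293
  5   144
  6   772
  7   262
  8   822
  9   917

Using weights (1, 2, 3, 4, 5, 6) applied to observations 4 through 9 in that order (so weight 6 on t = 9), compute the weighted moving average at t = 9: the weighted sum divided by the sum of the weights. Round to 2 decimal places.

Weighted sum: 1·293 + 2·144 + 3·772 + 4·262 + 5·822 + 6·917 = 293 + 288 + 2316 + 1048 + 4110 + 5502 = 13557
Weight total: 1 + 2 + 3 + 4 + 5 + 6 = 21
WMA = 13557 / 21 = 645.57

645.57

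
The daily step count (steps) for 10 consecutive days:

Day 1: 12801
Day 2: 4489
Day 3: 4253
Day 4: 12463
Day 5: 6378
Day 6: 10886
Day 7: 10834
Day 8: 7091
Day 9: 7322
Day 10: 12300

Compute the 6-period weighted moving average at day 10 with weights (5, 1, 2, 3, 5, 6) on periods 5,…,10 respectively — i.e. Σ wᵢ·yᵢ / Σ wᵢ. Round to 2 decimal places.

8914.86

Weighted sum: 5·6378 + 1·10886 + 2·10834 + 3·7091 + 5·7322 + 6·12300 = 31890 + 10886 + 21668 + 21273 + 36610 + 73800 = 196127
Weight total: 5 + 1 + 2 + 3 + 5 + 6 = 22
WMA = 196127 / 22 = 8914.86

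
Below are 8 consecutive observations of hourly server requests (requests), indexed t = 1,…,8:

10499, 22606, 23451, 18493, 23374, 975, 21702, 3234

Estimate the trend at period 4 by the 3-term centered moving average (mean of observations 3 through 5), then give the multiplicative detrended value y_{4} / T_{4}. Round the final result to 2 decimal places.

Trend T_4 = (23451 + 18493 + 23374) / 3 = 65318/3 = 21772.6667
Ratio to trend: 18493 / 21772.6667 = 0.85

0.85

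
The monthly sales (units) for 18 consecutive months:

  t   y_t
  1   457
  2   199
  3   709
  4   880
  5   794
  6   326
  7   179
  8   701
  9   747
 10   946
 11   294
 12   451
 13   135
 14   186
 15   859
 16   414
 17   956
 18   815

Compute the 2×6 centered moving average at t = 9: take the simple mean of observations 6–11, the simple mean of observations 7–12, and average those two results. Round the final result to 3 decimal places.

Sum over 6–11: 326 + 179 + 701 + 747 + 946 + 294 = 3193
Sum over 7–12: 179 + 701 + 747 + 946 + 294 + 451 = 3318
CMA at t=9 = (3193 + 3318) / (2·6) = 6511 / 12 = 542.583

542.583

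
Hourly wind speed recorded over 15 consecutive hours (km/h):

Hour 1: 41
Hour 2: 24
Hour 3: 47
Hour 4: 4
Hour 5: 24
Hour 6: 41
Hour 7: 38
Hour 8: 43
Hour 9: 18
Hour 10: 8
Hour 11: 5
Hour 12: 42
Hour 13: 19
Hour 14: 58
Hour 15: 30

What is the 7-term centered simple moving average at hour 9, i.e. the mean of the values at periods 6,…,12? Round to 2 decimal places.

Sum of periods 6–12: 41 + 38 + 43 + 18 + 8 + 5 + 42 = 195
Divide by 7: 195 / 7 = 27.86

27.86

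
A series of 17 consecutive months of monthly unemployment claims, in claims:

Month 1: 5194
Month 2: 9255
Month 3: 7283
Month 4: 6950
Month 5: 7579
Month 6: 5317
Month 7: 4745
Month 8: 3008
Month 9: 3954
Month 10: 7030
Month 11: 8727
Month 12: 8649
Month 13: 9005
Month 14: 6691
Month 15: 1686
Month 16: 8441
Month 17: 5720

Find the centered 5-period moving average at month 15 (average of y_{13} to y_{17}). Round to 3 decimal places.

6308.600

Sum of periods 13–17: 9005 + 6691 + 1686 + 8441 + 5720 = 31543
Divide by 5: 31543 / 5 = 6308.600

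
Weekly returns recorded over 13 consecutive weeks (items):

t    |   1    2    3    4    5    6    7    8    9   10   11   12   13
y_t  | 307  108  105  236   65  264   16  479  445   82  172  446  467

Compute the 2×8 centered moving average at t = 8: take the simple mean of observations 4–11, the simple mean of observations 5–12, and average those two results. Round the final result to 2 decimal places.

233.00

Sum over 4–11: 236 + 65 + 264 + 16 + 479 + 445 + 82 + 172 = 1759
Sum over 5–12: 65 + 264 + 16 + 479 + 445 + 82 + 172 + 446 = 1969
CMA at t=8 = (1759 + 1969) / (2·8) = 3728 / 16 = 233.00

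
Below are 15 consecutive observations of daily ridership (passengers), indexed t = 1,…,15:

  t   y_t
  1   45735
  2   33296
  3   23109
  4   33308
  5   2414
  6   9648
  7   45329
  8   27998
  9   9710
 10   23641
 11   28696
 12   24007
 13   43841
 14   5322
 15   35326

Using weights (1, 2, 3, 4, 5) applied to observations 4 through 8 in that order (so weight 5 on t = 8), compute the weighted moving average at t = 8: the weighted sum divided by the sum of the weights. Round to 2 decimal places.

Weighted sum: 1·33308 + 2·2414 + 3·9648 + 4·45329 + 5·27998 = 33308 + 4828 + 28944 + 181316 + 139990 = 388386
Weight total: 1 + 2 + 3 + 4 + 5 = 15
WMA = 388386 / 15 = 25892.40

25892.40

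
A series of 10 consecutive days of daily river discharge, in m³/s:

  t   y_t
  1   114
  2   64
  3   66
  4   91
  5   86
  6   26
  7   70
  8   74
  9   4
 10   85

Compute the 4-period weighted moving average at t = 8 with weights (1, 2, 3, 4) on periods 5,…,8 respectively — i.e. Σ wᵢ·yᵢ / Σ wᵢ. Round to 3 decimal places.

64.400

Weighted sum: 1·86 + 2·26 + 3·70 + 4·74 = 86 + 52 + 210 + 296 = 644
Weight total: 1 + 2 + 3 + 4 = 10
WMA = 644 / 10 = 64.400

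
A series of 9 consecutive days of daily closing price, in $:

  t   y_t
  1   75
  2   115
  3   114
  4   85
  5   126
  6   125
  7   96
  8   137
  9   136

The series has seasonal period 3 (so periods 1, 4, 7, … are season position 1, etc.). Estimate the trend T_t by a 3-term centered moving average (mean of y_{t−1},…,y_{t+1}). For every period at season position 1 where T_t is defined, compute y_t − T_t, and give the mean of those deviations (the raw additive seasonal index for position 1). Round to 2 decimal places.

-23.33

Season position 1 occurs at t = 4, 7 (where T_t is defined).
t=4: T_4 = 108.3333; y_4 − T_4 = 85 − 108.3333 = -23.3333
t=7: T_7 = 119.3333; y_7 − T_7 = 96 − 119.3333 = -23.3333
Mean deviation: (-23.3333 + -23.3333) / 2 = -23.33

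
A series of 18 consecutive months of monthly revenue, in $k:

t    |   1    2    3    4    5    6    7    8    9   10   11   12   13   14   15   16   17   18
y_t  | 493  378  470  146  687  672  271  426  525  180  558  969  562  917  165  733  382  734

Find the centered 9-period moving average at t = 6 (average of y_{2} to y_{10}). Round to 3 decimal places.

Sum of periods 2–10: 378 + 470 + 146 + 687 + 672 + 271 + 426 + 525 + 180 = 3755
Divide by 9: 3755 / 9 = 417.222

417.222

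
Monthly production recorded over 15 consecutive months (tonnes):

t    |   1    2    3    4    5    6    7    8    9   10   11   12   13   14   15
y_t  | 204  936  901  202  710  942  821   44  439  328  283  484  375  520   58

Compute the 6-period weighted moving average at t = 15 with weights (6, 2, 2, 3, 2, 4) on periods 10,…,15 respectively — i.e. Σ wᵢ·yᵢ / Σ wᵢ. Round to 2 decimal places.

310.47

Weighted sum: 6·328 + 2·283 + 2·484 + 3·375 + 2·520 + 4·58 = 1968 + 566 + 968 + 1125 + 1040 + 232 = 5899
Weight total: 6 + 2 + 2 + 3 + 2 + 4 = 19
WMA = 5899 / 19 = 310.47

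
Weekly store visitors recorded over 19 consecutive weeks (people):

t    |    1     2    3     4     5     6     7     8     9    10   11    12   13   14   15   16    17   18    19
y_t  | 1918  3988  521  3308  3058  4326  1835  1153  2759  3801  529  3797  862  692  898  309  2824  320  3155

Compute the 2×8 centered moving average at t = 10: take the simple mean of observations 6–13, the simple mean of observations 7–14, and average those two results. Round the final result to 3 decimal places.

2155.625

Sum over 6–13: 4326 + 1835 + 1153 + 2759 + 3801 + 529 + 3797 + 862 = 19062
Sum over 7–14: 1835 + 1153 + 2759 + 3801 + 529 + 3797 + 862 + 692 = 15428
CMA at t=10 = (19062 + 15428) / (2·8) = 34490 / 16 = 2155.625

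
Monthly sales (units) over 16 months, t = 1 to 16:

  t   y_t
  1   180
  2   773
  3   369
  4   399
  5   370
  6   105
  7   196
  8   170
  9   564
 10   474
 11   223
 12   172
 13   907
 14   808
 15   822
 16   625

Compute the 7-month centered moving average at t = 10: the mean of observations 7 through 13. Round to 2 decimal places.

386.57

Sum of periods 7–13: 196 + 170 + 564 + 474 + 223 + 172 + 907 = 2706
Divide by 7: 2706 / 7 = 386.57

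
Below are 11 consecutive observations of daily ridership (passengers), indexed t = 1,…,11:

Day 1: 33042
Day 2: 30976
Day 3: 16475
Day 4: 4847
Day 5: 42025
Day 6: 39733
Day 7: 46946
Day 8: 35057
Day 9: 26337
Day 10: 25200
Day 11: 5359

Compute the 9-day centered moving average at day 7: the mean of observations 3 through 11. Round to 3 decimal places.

Sum of periods 3–11: 16475 + 4847 + 42025 + 39733 + 46946 + 35057 + 26337 + 25200 + 5359 = 241979
Divide by 9: 241979 / 9 = 26886.556

26886.556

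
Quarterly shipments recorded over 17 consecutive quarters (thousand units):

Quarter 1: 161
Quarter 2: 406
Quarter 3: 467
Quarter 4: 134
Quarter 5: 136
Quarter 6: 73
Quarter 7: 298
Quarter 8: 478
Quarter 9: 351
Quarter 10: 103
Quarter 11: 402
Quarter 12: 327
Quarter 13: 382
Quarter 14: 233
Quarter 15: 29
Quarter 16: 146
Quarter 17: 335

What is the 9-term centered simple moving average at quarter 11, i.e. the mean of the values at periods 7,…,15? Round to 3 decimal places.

Sum of periods 7–15: 298 + 478 + 351 + 103 + 402 + 327 + 382 + 233 + 29 = 2603
Divide by 9: 2603 / 9 = 289.222

289.222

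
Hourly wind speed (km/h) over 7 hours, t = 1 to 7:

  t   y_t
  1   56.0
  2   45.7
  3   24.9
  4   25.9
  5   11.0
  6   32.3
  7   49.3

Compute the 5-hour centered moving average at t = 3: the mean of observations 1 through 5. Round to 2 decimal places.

32.70

Sum of periods 1–5: 56.0 + 45.7 + 24.9 + 25.9 + 11.0 = 163.5
Divide by 5: 163.5 / 5 = 32.70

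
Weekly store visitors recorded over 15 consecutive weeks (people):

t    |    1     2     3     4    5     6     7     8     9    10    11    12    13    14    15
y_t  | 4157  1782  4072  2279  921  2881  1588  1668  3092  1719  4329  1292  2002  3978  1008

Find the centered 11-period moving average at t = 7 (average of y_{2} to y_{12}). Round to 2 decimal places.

Sum of periods 2–12: 1782 + 4072 + 2279 + 921 + 2881 + 1588 + 1668 + 3092 + 1719 + 4329 + 1292 = 25623
Divide by 11: 25623 / 11 = 2329.36

2329.36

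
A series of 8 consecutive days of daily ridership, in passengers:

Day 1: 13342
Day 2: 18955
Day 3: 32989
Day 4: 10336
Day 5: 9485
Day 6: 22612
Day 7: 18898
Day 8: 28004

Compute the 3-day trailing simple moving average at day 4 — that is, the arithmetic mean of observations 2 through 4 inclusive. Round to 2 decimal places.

Sum of periods 2–4: 18955 + 32989 + 10336 = 62280
Divide by 3: 62280 / 3 = 20760.00

20760.00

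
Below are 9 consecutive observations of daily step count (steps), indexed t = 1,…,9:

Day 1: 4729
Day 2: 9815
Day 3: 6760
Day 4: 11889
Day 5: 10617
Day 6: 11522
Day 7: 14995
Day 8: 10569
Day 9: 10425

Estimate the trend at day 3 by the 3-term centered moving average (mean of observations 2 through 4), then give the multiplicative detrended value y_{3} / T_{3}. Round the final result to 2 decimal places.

0.71

Trend T_3 = (9815 + 6760 + 11889) / 3 = 28464/3 = 9488.0000
Ratio to trend: 6760 / 9488.0000 = 0.71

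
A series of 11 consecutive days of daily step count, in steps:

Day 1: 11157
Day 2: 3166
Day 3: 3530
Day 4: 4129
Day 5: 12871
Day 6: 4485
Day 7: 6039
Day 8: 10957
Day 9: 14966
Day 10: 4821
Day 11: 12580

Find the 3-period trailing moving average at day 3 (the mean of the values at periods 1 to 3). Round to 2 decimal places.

5951.00

Sum of periods 1–3: 11157 + 3166 + 3530 = 17853
Divide by 3: 17853 / 3 = 5951.00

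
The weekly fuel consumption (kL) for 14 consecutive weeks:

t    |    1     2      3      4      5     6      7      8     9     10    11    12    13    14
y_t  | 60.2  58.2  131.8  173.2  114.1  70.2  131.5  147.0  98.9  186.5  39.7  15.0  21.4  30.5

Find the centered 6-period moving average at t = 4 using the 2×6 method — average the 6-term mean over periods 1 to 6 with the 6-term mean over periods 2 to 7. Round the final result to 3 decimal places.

107.225

Sum over 1–6: 60.2 + 58.2 + 131.8 + 173.2 + 114.1 + 70.2 = 607.7
Sum over 2–7: 58.2 + 131.8 + 173.2 + 114.1 + 70.2 + 131.5 = 679.0
CMA at t=4 = (607.7 + 679.0) / (2·6) = 1286.7 / 12 = 107.225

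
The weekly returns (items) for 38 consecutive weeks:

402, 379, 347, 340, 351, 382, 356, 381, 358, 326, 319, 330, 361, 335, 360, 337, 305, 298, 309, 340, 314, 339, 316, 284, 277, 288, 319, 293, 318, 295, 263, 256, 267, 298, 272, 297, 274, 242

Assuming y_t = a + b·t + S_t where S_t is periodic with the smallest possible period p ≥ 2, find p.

First differences y_{t+1} − y_t: -23, -32, -7, 11, 31, -26, 25, -23, -32, -7, 11, 31, -26, 25, -23, -32, …
The difference pattern repeats every 7 terms and not for any smaller step, so p = 7.

7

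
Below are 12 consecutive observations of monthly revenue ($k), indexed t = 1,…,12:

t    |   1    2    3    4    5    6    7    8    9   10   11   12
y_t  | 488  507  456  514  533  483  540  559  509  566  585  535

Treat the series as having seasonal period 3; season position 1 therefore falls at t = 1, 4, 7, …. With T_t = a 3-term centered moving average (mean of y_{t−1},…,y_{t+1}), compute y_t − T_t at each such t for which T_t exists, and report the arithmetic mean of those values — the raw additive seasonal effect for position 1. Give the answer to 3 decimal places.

Season position 1 occurs at t = 4, 7, 10 (where T_t is defined).
t=4: T_4 = 501.00000; y_4 − T_4 = 514 − 501.00000 = 13.00000
t=7: T_7 = 527.33333; y_7 − T_7 = 540 − 527.33333 = 12.66667
t=10: T_10 = 553.33333; y_10 − T_10 = 566 − 553.33333 = 12.66667
Mean deviation: (13.00000 + 12.66667 + 12.66667) / 3 = 12.778

12.778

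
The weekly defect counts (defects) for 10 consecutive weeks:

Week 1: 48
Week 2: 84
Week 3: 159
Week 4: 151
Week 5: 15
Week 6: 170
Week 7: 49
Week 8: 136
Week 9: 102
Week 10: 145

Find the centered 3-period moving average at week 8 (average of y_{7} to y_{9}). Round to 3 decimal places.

95.667

Sum of periods 7–9: 49 + 136 + 102 = 287
Divide by 3: 287 / 3 = 95.667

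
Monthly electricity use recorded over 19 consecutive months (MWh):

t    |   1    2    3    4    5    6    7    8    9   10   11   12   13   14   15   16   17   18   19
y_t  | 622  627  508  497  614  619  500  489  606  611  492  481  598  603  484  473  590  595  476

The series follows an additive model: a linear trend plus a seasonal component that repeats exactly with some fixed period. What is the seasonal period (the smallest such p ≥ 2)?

First differences y_{t+1} − y_t: 5, -119, -11, 117, 5, -119, -11, 117, 5, -119, …
The difference pattern repeats every 4 terms and not for any smaller step, so p = 4.

4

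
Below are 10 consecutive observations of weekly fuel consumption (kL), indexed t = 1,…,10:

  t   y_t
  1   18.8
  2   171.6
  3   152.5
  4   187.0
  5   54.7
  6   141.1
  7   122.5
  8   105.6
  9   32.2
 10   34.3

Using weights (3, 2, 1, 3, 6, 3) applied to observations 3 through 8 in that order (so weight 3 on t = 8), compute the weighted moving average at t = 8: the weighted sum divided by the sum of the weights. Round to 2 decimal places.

131.18

Weighted sum: 3·152.5 + 2·187.0 + 1·54.7 + 3·141.1 + 6·122.5 + 3·105.6 = 457.5 + 374.0 + 54.7 + 423.3 + 735.0 + 316.8 = 2361.3
Weight total: 3 + 2 + 1 + 3 + 6 + 3 = 18
WMA = 2361.3 / 18 = 131.18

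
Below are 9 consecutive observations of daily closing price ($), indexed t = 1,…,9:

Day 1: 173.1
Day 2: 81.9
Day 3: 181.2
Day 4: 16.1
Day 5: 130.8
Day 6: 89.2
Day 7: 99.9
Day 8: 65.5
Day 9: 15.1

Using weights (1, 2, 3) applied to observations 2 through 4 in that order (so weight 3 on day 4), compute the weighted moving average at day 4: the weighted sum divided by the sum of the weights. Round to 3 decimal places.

Weighted sum: 1·81.9 + 2·181.2 + 3·16.1 = 81.9 + 362.4 + 48.3 = 492.6
Weight total: 1 + 2 + 3 = 6
WMA = 492.6 / 6 = 82.100

82.100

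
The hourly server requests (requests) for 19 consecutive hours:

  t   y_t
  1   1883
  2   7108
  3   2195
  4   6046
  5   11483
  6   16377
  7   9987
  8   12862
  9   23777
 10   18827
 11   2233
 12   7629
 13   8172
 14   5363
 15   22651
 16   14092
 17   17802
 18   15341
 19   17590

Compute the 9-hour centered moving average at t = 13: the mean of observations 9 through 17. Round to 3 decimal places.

Sum of periods 9–17: 23777 + 18827 + 2233 + 7629 + 8172 + 5363 + 22651 + 14092 + 17802 = 120546
Divide by 9: 120546 / 9 = 13394.000

13394.000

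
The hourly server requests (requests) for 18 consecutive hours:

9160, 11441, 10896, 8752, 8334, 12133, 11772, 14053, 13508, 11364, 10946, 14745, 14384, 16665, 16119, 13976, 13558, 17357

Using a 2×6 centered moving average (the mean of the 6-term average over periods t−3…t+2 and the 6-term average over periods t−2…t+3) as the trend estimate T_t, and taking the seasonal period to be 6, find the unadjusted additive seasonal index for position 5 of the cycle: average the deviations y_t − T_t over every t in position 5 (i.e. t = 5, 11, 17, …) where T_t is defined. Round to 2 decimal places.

-2438.33

Season position 5 occurs at t = 5, 11 (where T_t is defined).
t=5: T_5 = 10772.3333; y_5 − T_5 = 8334 − 10772.3333 = -2438.3333
t=11: T_11 = 13384.3333; y_11 − T_11 = 10946 − 13384.3333 = -2438.3333
Mean deviation: (-2438.3333 + -2438.3333) / 2 = -2438.33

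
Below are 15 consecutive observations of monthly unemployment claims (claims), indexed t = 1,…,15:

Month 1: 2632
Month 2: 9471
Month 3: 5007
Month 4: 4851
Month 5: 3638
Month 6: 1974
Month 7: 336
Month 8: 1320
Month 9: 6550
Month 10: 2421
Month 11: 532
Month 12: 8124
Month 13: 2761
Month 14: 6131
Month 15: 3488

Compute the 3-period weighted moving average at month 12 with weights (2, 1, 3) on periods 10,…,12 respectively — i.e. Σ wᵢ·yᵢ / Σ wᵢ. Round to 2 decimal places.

Weighted sum: 2·2421 + 1·532 + 3·8124 = 4842 + 532 + 24372 = 29746
Weight total: 2 + 1 + 3 = 6
WMA = 29746 / 6 = 4957.67

4957.67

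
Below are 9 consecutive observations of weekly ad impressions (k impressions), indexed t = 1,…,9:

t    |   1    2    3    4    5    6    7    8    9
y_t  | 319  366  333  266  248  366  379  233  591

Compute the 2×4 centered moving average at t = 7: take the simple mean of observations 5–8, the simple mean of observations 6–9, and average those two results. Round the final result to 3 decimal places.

349.375

Sum over 5–8: 248 + 366 + 379 + 233 = 1226
Sum over 6–9: 366 + 379 + 233 + 591 = 1569
CMA at t=7 = (1226 + 1569) / (2·4) = 2795 / 8 = 349.375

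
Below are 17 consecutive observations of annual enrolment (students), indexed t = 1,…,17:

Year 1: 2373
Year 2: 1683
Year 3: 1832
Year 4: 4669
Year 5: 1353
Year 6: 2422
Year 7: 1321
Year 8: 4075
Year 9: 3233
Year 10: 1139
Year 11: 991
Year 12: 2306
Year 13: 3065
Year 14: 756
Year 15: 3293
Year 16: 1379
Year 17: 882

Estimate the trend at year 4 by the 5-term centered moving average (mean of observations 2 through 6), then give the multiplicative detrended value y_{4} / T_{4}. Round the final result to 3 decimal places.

Trend T_4 = (1683 + 1832 + 4669 + 1353 + 2422) / 5 = 11959/5 = 2391.80000
Ratio to trend: 4669 / 2391.80000 = 1.952

1.952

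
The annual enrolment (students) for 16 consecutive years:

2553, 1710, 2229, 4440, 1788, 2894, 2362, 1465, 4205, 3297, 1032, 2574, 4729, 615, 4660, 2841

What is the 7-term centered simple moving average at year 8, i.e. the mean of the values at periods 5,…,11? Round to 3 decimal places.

2434.714

Sum of periods 5–11: 1788 + 2894 + 2362 + 1465 + 4205 + 3297 + 1032 = 17043
Divide by 7: 17043 / 7 = 2434.714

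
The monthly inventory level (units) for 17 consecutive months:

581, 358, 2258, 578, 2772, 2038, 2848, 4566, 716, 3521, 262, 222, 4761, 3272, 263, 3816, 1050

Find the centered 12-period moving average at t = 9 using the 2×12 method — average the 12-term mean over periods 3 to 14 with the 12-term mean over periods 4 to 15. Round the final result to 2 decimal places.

Sum over 3–14: 2258 + 578 + 2772 + 2038 + 2848 + 4566 + 716 + 3521 + 262 + 222 + 4761 + 3272 = 27814
Sum over 4–15: 578 + 2772 + 2038 + 2848 + 4566 + 716 + 3521 + 262 + 222 + 4761 + 3272 + 263 = 25819
CMA at t=9 = (27814 + 25819) / (2·12) = 53633 / 24 = 2234.71

2234.71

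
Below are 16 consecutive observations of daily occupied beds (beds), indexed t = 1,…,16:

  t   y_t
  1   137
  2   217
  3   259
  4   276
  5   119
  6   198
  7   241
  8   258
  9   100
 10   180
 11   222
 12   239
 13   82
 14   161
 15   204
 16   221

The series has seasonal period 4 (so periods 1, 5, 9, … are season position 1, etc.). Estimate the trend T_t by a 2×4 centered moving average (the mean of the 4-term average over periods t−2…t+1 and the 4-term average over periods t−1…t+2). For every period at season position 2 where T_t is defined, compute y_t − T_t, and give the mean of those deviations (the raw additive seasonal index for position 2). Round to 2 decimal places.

-8.04

Season position 2 occurs at t = 6, 10, 14 (where T_t is defined).
t=6: T_6 = 206.2500; y_6 − T_6 = 198 − 206.2500 = -8.2500
t=10: T_10 = 187.6250; y_10 − T_10 = 180 − 187.6250 = -7.6250
t=14: T_14 = 169.2500; y_14 − T_14 = 161 − 169.2500 = -8.2500
Mean deviation: (-8.2500 + -7.6250 + -8.2500) / 3 = -8.04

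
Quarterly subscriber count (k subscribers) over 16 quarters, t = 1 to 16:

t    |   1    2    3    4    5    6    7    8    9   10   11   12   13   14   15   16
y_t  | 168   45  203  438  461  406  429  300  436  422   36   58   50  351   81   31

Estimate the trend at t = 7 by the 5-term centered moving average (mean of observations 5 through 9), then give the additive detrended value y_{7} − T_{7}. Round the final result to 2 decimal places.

22.60

Trend T_7 = (461 + 406 + 429 + 300 + 436) / 5 = 2032/5 = 406.4000
Detrended value: 429 − 406.4000 = 22.60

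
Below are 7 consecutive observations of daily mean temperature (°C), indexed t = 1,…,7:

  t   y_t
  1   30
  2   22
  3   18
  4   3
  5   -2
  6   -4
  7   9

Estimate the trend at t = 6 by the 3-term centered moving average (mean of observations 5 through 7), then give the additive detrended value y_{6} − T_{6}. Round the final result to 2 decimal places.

Trend T_6 = ((-2) + (-4) + 9) / 3 = 3/3 = 1.0000
Detrended value: -4 − 1.0000 = -5.00

-5.00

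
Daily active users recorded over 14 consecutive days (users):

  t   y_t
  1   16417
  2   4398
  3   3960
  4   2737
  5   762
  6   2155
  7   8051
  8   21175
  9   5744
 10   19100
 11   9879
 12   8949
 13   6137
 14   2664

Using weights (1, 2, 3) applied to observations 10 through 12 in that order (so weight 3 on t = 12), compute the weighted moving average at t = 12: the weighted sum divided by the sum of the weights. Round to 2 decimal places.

Weighted sum: 1·19100 + 2·9879 + 3·8949 = 19100 + 19758 + 26847 = 65705
Weight total: 1 + 2 + 3 = 6
WMA = 65705 / 6 = 10950.83

10950.83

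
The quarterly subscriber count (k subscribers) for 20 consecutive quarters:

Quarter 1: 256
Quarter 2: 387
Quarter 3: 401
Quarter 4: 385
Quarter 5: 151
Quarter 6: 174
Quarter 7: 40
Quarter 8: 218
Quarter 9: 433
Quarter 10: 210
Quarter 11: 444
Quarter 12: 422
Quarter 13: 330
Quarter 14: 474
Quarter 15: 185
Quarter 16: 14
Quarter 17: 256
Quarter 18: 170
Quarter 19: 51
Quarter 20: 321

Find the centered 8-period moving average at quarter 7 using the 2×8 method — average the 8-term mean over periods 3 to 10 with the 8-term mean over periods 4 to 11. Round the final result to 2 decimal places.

254.19

Sum over 3–10: 401 + 385 + 151 + 174 + 40 + 218 + 433 + 210 = 2012
Sum over 4–11: 385 + 151 + 174 + 40 + 218 + 433 + 210 + 444 = 2055
CMA at t=7 = (2012 + 2055) / (2·8) = 4067 / 16 = 254.19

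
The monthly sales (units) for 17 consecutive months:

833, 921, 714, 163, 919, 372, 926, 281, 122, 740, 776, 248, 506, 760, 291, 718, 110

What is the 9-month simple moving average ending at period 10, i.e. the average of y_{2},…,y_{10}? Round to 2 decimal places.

573.11

Sum of periods 2–10: 921 + 714 + 163 + 919 + 372 + 926 + 281 + 122 + 740 = 5158
Divide by 9: 5158 / 9 = 573.11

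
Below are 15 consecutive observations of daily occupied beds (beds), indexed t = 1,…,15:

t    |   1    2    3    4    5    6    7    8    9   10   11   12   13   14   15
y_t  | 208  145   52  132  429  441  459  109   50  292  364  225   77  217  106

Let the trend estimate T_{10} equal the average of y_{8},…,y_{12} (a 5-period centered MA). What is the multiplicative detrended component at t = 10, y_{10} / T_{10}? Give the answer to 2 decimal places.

1.40

Trend T_10 = (109 + 50 + 292 + 364 + 225) / 5 = 1040/5 = 208.0000
Ratio to trend: 292 / 208.0000 = 1.40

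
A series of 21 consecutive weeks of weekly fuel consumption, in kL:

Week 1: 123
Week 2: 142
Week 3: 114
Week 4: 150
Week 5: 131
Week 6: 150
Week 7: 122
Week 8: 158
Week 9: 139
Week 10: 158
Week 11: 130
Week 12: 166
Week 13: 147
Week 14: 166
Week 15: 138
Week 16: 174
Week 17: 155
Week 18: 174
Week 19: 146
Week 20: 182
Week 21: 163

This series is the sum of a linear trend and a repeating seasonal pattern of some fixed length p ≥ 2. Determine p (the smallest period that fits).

First differences y_{t+1} − y_t: 19, -28, 36, -19, 19, -28, 36, -19, 19, -28, …
The difference pattern repeats every 4 terms and not for any smaller step, so p = 4.

4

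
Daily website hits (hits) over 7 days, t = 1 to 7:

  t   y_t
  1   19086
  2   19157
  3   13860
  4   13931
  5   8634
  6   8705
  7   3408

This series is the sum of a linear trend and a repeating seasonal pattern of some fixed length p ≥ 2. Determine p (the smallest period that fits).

2

First differences y_{t+1} − y_t: 71, -5297, 71, -5297, 71, -5297, …
The difference pattern repeats every 2 terms and not for any smaller step, so p = 2.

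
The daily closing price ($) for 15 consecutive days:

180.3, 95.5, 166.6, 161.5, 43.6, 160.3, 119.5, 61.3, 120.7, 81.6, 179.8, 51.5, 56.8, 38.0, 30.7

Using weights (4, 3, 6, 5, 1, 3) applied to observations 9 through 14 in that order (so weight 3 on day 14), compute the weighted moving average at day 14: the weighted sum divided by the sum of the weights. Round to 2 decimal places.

101.58

Weighted sum: 4·120.7 + 3·81.6 + 6·179.8 + 5·51.5 + 1·56.8 + 3·38.0 = 482.8 + 244.8 + 1078.8 + 257.5 + 56.8 + 114.0 = 2234.7
Weight total: 4 + 3 + 6 + 5 + 1 + 3 = 22
WMA = 2234.7 / 22 = 101.58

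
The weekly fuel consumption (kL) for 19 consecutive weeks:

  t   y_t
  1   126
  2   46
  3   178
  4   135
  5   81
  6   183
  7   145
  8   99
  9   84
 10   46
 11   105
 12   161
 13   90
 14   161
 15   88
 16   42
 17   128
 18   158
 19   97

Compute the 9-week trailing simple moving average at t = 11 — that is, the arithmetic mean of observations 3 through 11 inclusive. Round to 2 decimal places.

Sum of periods 3–11: 178 + 135 + 81 + 183 + 145 + 99 + 84 + 46 + 105 = 1056
Divide by 9: 1056 / 9 = 117.33

117.33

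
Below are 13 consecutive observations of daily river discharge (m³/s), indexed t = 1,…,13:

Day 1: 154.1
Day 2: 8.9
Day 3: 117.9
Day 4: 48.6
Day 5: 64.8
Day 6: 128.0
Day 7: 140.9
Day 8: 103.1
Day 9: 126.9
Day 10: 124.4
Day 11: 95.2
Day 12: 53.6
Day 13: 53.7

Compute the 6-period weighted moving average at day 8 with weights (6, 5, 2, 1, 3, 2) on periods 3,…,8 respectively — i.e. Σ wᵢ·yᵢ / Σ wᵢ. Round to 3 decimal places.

96.679

Weighted sum: 6·117.9 + 5·48.6 + 2·64.8 + 1·128.0 + 3·140.9 + 2·103.1 = 707.4 + 243.0 + 129.6 + 128.0 + 422.7 + 206.2 = 1836.9
Weight total: 6 + 5 + 2 + 1 + 3 + 2 = 19
WMA = 1836.9 / 19 = 96.679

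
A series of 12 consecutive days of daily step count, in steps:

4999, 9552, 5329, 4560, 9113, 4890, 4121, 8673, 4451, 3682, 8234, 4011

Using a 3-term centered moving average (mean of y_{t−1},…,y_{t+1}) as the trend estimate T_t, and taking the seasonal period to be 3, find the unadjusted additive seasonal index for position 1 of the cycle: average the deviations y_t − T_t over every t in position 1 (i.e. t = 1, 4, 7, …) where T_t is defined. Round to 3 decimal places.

Season position 1 occurs at t = 4, 7, 10 (where T_t is defined).
t=4: T_4 = 6334.00000; y_4 − T_4 = 4560 − 6334.00000 = -1774.00000
t=7: T_7 = 5894.66667; y_7 − T_7 = 4121 − 5894.66667 = -1773.66667
t=10: T_10 = 5455.66667; y_10 − T_10 = 3682 − 5455.66667 = -1773.66667
Mean deviation: (-1774.00000 + -1773.66667 + -1773.66667) / 3 = -1773.778

-1773.778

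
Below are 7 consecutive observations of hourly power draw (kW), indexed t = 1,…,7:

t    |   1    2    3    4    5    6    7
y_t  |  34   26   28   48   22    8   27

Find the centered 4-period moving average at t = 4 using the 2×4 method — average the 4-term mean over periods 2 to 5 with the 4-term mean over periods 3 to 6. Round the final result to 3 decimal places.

28.750

Sum over 2–5: 26 + 28 + 48 + 22 = 124
Sum over 3–6: 28 + 48 + 22 + 8 = 106
CMA at t=4 = (124 + 106) / (2·4) = 230 / 8 = 28.750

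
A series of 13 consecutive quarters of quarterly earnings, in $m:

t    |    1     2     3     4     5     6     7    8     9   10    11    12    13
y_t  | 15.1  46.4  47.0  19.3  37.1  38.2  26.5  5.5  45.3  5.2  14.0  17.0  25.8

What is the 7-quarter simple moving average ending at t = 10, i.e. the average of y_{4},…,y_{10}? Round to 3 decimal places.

Sum of periods 4–10: 19.3 + 37.1 + 38.2 + 26.5 + 5.5 + 45.3 + 5.2 = 177.1
Divide by 7: 177.1 / 7 = 25.300

25.300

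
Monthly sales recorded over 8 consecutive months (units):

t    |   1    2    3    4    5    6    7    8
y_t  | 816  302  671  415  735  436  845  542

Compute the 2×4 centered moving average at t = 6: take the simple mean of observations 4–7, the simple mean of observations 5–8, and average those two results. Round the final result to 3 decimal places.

623.625

Sum over 4–7: 415 + 735 + 436 + 845 = 2431
Sum over 5–8: 735 + 436 + 845 + 542 = 2558
CMA at t=6 = (2431 + 2558) / (2·4) = 4989 / 8 = 623.625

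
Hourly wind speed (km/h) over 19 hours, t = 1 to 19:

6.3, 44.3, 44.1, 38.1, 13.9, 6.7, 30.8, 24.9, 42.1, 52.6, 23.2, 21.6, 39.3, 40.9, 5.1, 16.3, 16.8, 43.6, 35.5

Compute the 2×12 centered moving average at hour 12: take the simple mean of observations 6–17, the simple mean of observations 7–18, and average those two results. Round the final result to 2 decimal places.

28.23

Sum over 6–17: 6.7 + 30.8 + 24.9 + 42.1 + 52.6 + 23.2 + 21.6 + 39.3 + 40.9 + 5.1 + 16.3 + 16.8 = 320.3
Sum over 7–18: 30.8 + 24.9 + 42.1 + 52.6 + 23.2 + 21.6 + 39.3 + 40.9 + 5.1 + 16.3 + 16.8 + 43.6 = 357.2
CMA at t=12 = (320.3 + 357.2) / (2·12) = 677.5 / 24 = 28.23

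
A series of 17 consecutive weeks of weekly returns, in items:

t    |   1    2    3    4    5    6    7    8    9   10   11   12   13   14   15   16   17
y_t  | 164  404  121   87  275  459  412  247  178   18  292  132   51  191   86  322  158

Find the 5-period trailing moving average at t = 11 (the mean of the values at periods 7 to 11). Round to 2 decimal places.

Sum of periods 7–11: 412 + 247 + 178 + 18 + 292 = 1147
Divide by 5: 1147 / 5 = 229.40

229.40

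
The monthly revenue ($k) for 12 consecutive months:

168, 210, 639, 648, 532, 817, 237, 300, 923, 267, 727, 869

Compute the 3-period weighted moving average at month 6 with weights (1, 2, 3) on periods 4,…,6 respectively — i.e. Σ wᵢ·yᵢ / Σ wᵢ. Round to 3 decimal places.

693.833

Weighted sum: 1·648 + 2·532 + 3·817 = 648 + 1064 + 2451 = 4163
Weight total: 1 + 2 + 3 = 6
WMA = 4163 / 6 = 693.833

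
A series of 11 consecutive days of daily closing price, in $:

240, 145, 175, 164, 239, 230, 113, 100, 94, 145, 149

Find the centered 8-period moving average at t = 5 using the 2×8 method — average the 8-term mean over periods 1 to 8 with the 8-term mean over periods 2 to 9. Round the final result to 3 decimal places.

166.625

Sum over 1–8: 240 + 145 + 175 + 164 + 239 + 230 + 113 + 100 = 1406
Sum over 2–9: 145 + 175 + 164 + 239 + 230 + 113 + 100 + 94 = 1260
CMA at t=5 = (1406 + 1260) / (2·8) = 2666 / 16 = 166.625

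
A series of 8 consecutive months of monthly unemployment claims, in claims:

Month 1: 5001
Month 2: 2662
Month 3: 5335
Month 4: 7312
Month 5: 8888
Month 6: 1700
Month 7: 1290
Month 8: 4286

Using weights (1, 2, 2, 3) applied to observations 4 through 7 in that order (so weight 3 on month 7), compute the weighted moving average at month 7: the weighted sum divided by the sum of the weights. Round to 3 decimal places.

4044.750

Weighted sum: 1·7312 + 2·8888 + 2·1700 + 3·1290 = 7312 + 17776 + 3400 + 3870 = 32358
Weight total: 1 + 2 + 2 + 3 = 8
WMA = 32358 / 8 = 4044.750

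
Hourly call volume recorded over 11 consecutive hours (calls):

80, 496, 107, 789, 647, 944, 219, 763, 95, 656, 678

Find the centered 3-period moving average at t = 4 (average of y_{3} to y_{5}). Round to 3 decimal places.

Sum of periods 3–5: 107 + 789 + 647 = 1543
Divide by 3: 1543 / 3 = 514.333

514.333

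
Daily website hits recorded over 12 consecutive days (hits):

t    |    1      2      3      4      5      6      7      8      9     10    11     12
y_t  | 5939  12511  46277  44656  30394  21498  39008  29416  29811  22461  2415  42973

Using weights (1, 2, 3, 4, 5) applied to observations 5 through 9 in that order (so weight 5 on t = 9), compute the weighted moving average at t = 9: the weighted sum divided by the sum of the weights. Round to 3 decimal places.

Weighted sum: 1·30394 + 2·21498 + 3·39008 + 4·29416 + 5·29811 = 30394 + 42996 + 117024 + 117664 + 149055 = 457133
Weight total: 1 + 2 + 3 + 4 + 5 = 15
WMA = 457133 / 15 = 30475.533

30475.533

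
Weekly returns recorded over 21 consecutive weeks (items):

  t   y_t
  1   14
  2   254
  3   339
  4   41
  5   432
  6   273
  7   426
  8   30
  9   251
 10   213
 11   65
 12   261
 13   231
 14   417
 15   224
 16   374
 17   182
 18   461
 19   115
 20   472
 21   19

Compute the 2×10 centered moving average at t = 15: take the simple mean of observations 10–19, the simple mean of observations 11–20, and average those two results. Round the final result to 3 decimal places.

267.250

Sum over 10–19: 213 + 65 + 261 + 231 + 417 + 224 + 374 + 182 + 461 + 115 = 2543
Sum over 11–20: 65 + 261 + 231 + 417 + 224 + 374 + 182 + 461 + 115 + 472 = 2802
CMA at t=15 = (2543 + 2802) / (2·10) = 5345 / 20 = 267.250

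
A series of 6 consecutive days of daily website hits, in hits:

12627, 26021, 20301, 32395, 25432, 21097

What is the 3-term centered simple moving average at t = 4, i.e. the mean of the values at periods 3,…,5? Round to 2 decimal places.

Sum of periods 3–5: 20301 + 32395 + 25432 = 78128
Divide by 3: 78128 / 3 = 26042.67

26042.67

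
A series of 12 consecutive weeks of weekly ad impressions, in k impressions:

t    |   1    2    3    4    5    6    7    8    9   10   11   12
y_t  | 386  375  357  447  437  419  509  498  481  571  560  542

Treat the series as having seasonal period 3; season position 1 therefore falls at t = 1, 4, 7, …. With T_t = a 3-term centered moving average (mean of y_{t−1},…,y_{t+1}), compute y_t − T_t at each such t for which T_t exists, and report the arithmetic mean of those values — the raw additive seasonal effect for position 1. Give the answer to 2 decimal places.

Season position 1 occurs at t = 4, 7, 10 (where T_t is defined).
t=4: T_4 = 413.6667; y_4 − T_4 = 447 − 413.6667 = 33.3333
t=7: T_7 = 475.3333; y_7 − T_7 = 509 − 475.3333 = 33.6667
t=10: T_10 = 537.3333; y_10 − T_10 = 571 − 537.3333 = 33.6667
Mean deviation: (33.3333 + 33.6667 + 33.6667) / 3 = 33.56

33.56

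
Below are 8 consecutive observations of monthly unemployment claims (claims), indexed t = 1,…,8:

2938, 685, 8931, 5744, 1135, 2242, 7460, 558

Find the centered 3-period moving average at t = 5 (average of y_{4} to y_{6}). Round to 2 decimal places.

3040.33

Sum of periods 4–6: 5744 + 1135 + 2242 = 9121
Divide by 3: 9121 / 3 = 3040.33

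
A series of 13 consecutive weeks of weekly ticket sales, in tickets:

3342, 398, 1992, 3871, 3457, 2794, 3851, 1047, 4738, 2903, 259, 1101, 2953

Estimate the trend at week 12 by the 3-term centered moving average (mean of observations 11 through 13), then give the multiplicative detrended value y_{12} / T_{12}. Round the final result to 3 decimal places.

Trend T_12 = (259 + 1101 + 2953) / 3 = 4313/3 = 1437.66667
Ratio to trend: 1101 / 1437.66667 = 0.766

0.766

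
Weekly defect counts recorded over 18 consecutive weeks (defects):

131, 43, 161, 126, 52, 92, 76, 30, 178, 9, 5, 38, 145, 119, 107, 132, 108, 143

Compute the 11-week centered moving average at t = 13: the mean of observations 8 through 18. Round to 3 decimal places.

Sum of periods 8–18: 30 + 178 + 9 + 5 + 38 + 145 + 119 + 107 + 132 + 108 + 143 = 1014
Divide by 11: 1014 / 11 = 92.182

92.182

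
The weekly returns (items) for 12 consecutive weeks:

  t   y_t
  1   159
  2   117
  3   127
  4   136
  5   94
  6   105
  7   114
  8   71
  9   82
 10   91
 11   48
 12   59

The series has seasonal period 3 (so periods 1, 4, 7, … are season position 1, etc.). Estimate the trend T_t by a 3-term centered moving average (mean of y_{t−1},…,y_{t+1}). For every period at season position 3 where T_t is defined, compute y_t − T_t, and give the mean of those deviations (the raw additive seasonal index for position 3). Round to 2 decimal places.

0.56

Season position 3 occurs at t = 3, 6, 9 (where T_t is defined).
t=3: T_3 = 126.6667; y_3 − T_3 = 127 − 126.6667 = 0.3333
t=6: T_6 = 104.3333; y_6 − T_6 = 105 − 104.3333 = 0.6667
t=9: T_9 = 81.3333; y_9 − T_9 = 82 − 81.3333 = 0.6667
Mean deviation: (0.3333 + 0.6667 + 0.6667) / 3 = 0.56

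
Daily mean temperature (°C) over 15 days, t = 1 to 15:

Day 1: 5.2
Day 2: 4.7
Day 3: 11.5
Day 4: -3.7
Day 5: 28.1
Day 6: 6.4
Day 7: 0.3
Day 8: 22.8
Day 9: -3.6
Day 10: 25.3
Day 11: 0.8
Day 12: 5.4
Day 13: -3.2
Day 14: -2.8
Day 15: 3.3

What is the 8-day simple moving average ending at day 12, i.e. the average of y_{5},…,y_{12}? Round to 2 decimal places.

10.69

Sum of periods 5–12: 28.1 + 6.4 + 0.3 + 22.8 + (-3.6) + 25.3 + 0.8 + 5.4 = 85.5
Divide by 8: 85.5 / 8 = 10.69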